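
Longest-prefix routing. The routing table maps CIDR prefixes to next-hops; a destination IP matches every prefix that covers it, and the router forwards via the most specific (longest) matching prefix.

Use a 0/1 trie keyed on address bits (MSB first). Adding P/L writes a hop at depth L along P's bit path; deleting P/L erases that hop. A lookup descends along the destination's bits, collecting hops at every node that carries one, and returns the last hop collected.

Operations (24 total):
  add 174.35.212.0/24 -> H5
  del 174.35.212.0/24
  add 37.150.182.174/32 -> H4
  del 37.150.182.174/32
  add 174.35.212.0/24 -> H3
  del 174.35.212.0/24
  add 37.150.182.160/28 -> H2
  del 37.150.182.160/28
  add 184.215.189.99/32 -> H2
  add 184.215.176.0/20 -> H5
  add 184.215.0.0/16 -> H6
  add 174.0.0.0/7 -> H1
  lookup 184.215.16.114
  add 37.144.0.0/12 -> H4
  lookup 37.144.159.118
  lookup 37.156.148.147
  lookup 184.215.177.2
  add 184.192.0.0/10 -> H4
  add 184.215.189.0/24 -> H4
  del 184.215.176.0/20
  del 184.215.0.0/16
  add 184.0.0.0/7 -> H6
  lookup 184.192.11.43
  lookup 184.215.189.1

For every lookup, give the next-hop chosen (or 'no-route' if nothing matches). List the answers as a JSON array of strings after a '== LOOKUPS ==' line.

Process each operation:
  add 174.35.212.0/24 -> H5 at depth 24
  del 174.35.212.0/24 (clear depth 24)
  add 37.150.182.174/32 -> H4 at depth 32
  del 37.150.182.174/32 (clear depth 32)
  add 174.35.212.0/24 -> H3 at depth 24
  del 174.35.212.0/24 (clear depth 24)
  add 37.150.182.160/28 -> H2 at depth 28
  del 37.150.182.160/28 (clear depth 28)
  add 184.215.189.99/32 -> H2 at depth 32
  add 184.215.176.0/20 -> H5 at depth 20
  add 184.215.0.0/16 -> H6 at depth 16
  add 174.0.0.0/7 -> H1 at depth 7
  Q 184.215.16.114: descend 1011100011010111 ; hops seen [H6] ; pick H6
  add 37.144.0.0/12 -> H4 at depth 12
  Q 37.144.159.118: descend 0010010110010 ; hops seen [H4] ; pick H4
  Q 37.156.148.147: descend 001001011001 ; hops seen [H4] ; pick H4
  Q 184.215.177.2: descend 10111000110101111011 ; hops seen [H6,H5] ; pick H5
  add 184.192.0.0/10 -> H4 at depth 10
  add 184.215.189.0/24 -> H4 at depth 24
  del 184.215.176.0/20 (clear depth 20)
  del 184.215.0.0/16 (clear depth 16)
  add 184.0.0.0/7 -> H6 at depth 7
  Q 184.192.11.43: descend 10111000110 ; hops seen [H6,H4] ; pick H4
  Q 184.215.189.1: descend 1011100011010111101111010 ; hops seen [H6,H4,H4] ; pick H4

== LOOKUPS ==
["H6","H4","H4","H5","H4","H4"]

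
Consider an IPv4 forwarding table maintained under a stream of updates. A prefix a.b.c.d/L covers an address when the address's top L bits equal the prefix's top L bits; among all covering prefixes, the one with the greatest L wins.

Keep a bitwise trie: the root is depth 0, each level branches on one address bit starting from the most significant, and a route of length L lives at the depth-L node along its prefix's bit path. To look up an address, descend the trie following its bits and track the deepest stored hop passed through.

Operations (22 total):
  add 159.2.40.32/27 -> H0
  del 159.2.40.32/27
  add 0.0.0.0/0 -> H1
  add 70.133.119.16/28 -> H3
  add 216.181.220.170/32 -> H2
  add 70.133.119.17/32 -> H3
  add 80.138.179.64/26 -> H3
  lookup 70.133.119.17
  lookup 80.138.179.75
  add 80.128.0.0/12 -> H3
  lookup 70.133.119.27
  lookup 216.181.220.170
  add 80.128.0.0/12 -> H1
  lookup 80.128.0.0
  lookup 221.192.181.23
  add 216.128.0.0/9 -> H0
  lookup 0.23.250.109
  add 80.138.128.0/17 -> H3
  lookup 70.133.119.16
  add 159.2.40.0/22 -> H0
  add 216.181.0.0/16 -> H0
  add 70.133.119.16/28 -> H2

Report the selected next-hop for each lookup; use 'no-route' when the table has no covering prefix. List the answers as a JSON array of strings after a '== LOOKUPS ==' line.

Process each operation:
  add 159.2.40.32/27 -> H0 at depth 27
  - 159.2.40.32/27 clear@27
  add 0.0.0.0/0 -> H1 at depth 0
  add 70.133.119.16/28 -> H3 at depth 28
  add 216.181.220.170/32 -> H2 at depth 32
  add 70.133.119.17/32 -> H3 at depth 32
  add 80.138.179.64/26 -> H3 at depth 26
  Q 70.133.119.17: descend 01000110100001010111011100010001 ; hops seen [H1,H3,H3] ; pick H3
  Q 80.138.179.75: descend 01010000100010101011001101 ; hops seen [H1,H3] ; pick H3
  add 80.128.0.0/12 -> H3 at depth 12
  Q 70.133.119.27: descend 0100011010000101011101110001 ; hops seen [H1,H3] ; pick H3
  Q 216.181.220.170: descend 11011000101101011101110010101010 ; hops seen [H1,H2] ; pick H2
  add 80.128.0.0/12 -> H1 at depth 12
  Q 80.128.0.0: descend 010100001000 ; hops seen [H1,H1] ; pick H1
  Q 221.192.181.23: descend 11011 ; hops seen [H1] ; pick H1
  add 216.128.0.0/9 -> H0 at depth 9
  Q 0.23.250.109: descend 0 ; hops seen [H1] ; pick H1
  add 80.138.128.0/17 -> H3 at depth 17
  Q 70.133.119.16: descend 0100011010000101011101110001000 ; hops seen [H1,H3] ; pick H3
  add 159.2.40.0/22 -> H0 at depth 22
  add 216.181.0.0/16 -> H0 at depth 16
  add 70.133.119.16/28 -> H2 at depth 28

== LOOKUPS ==
["H3","H3","H3","H2","H1","H1","H1","H3"]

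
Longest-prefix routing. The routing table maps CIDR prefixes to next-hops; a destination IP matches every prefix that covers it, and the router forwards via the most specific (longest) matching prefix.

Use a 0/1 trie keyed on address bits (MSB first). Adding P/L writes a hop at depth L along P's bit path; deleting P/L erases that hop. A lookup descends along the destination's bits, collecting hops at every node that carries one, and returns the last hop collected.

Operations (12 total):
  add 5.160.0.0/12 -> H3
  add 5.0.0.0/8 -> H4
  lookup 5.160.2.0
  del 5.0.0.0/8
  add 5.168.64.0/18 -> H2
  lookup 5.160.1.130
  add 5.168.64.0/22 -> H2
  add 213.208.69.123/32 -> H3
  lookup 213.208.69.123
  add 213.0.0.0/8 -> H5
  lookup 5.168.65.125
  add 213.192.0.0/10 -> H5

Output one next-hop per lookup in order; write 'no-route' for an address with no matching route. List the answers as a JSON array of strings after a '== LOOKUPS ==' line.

Trace:
  add 5.160.0.0/12 -> H3 at depth 12
  add 5.0.0.0/8 -> H4 at depth 8
  ? 5.160.2.0  path d0:-→d1:-→d2:-→d3:-→d4:-→d5:-→d6:-→d7:-→d8:H4→d9:-→d10:-→d11:-→d12:H3  best=H3
  - 5.0.0.0/8 clear@8
  add 5.168.64.0/18 -> H2 at depth 18
  ? 5.160.1.130  path d0:-→d1:-→d2:-→d3:-→d4:-→d5:-→d6:-→d7:-→d8:-→d9:-→d10:-→d11:-→d12:H3  best=H3
  add 5.168.64.0/22 -> H2 at depth 22
  add 213.208.69.123/32 -> H3 at depth 32
  ? 213.208.69.123  path d0:-→d1:-→d2:-→d3:-→d4:-→d5:-→d6:-→d7:-→d8:-→d9:-→d10:-→d11:-→d12:-→d13:-→d14:-→d15:-→d16:-→d17:-→d18:-→d19:-→d20:-→d21:-→d22:-→d23:-→d24:-→d25:-→d26:-→d27:-→d28:-→d29:-→d30:-→d31:-→d32:H3  best=H3
  add 213.0.0.0/8 -> H5 at depth 8
  ? 5.168.65.125  path d0:-→d1:-→d2:-→d3:-→d4:-→d5:-→d6:-→d7:-→d8:-→d9:-→d10:-→d11:-→d12:H3→d13:-→d14:-→d15:-→d16:-→d17:-→d18:H2→d19:-→d20:-→d21:-→d22:H2  best=H2
  add 213.192.0.0/10 -> H5 at depth 10

== LOOKUPS ==
["H3","H3","H3","H2"]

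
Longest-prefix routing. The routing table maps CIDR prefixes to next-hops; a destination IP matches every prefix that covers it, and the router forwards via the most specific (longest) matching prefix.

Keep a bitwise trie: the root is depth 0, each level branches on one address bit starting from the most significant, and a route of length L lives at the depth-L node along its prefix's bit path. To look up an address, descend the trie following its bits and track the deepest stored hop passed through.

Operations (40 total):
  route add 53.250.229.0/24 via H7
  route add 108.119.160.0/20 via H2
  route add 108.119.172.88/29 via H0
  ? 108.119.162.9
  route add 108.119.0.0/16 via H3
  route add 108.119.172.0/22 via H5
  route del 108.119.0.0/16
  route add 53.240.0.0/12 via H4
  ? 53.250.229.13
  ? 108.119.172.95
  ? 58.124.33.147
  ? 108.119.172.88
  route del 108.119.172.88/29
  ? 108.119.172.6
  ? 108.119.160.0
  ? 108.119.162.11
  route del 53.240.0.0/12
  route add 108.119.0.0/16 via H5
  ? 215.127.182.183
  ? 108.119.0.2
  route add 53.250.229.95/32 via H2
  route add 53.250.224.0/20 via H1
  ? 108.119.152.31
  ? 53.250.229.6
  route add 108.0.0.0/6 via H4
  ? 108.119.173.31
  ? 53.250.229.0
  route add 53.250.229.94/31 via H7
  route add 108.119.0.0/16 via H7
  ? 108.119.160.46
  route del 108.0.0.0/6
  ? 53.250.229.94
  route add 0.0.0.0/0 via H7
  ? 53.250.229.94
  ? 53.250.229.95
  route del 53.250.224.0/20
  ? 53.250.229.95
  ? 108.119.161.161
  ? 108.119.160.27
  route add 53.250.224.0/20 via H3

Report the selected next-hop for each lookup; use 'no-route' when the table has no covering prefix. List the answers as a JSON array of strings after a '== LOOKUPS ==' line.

Apply in order:
  + 53.250.229.0/24 (H7) depth=24
  + 108.119.160.0/20 (H2) depth=20
  + 108.119.172.88/29 (H0) depth=29
  Q 108.119.162.9: descend 01101100011101111010 ; hops seen [H2] ; pick H2
  + 108.119.0.0/16 (H3) depth=16
  + 108.119.172.0/22 (H5) depth=22
  del 108.119.0.0/16 (clear depth 16)
  + 53.240.0.0/12 (H4) depth=12
  Q 53.250.229.13: descend 001101011111101011100101 ; hops seen [H4,H7] ; pick H7
  Q 108.119.172.95: descend 01101100011101111010110001011 ; hops seen [H2,H5,H0] ; pick H0
  Q 58.124.33.147: descend 0011 ; hops seen [∅] ; pick no-route
  Q 108.119.172.88: descend 01101100011101111010110001011 ; hops seen [H2,H5,H0] ; pick H0
  del 108.119.172.88/29 (clear depth 29)
  Q 108.119.172.6: descend 0110110001110111101011000 ; hops seen [H2,H5] ; pick H5
  Q 108.119.160.0: descend 01101100011101111010 ; hops seen [H2] ; pick H2
  Q 108.119.162.11: descend 01101100011101111010 ; hops seen [H2] ; pick H2
  del 53.240.0.0/12 (clear depth 12)
  + 108.119.0.0/16 (H5) depth=16
  Q 215.127.182.183: descend ε ; hops seen [∅] ; pick no-route
  Q 108.119.0.2: descend 0110110001110111 ; hops seen [H5] ; pick H5
  + 53.250.229.95/32 (H2) depth=32
  + 53.250.224.0/20 (H1) depth=20
  Q 108.119.152.31: descend 011011000111011110 ; hops seen [H5] ; pick H5
  Q 53.250.229.6: descend 0011010111111010111001010 ; hops seen [H1,H7] ; pick H7
  + 108.0.0.0/6 (H4) depth=6
  Q 108.119.173.31: descend 01101100011101111010110 ; hops seen [H4,H5,H2,H5] ; pick H5
  Q 53.250.229.0: descend 0011010111111010111001010 ; hops seen [H1,H7] ; pick H7
  + 53.250.229.94/31 (H7) depth=31
  + 108.119.0.0/16 (H7) depth=16
  Q 108.119.160.46: descend 01101100011101111010 ; hops seen [H4,H7,H2] ; pick H2
  del 108.0.0.0/6 (clear depth 6)
  Q 53.250.229.94: descend 0011010111111010111001010101111 ; hops seen [H1,H7,H7] ; pick H7
  + 0.0.0.0/0 (H7) depth=0
  Q 53.250.229.94: descend 0011010111111010111001010101111 ; hops seen [H7,H1,H7,H7] ; pick H7
  Q 53.250.229.95: descend 00110101111110101110010101011111 ; hops seen [H7,H1,H7,H7,H2] ; pick H2
  del 53.250.224.0/20 (clear depth 20)
  Q 53.250.229.95: descend 00110101111110101110010101011111 ; hops seen [H7,H7,H7,H2] ; pick H2
  Q 108.119.161.161: descend 01101100011101111010 ; hops seen [H7,H7,H2] ; pick H2
  Q 108.119.160.27: descend 01101100011101111010 ; hops seen [H7,H7,H2] ; pick H2
  + 53.250.224.0/20 (H3) depth=20

== LOOKUPS ==
["H2","H7","H0","no-route","H0","H5","H2","H2","no-route","H5","H5","H7","H5","H7","H2","H7","H7","H2","H2","H2","H2"]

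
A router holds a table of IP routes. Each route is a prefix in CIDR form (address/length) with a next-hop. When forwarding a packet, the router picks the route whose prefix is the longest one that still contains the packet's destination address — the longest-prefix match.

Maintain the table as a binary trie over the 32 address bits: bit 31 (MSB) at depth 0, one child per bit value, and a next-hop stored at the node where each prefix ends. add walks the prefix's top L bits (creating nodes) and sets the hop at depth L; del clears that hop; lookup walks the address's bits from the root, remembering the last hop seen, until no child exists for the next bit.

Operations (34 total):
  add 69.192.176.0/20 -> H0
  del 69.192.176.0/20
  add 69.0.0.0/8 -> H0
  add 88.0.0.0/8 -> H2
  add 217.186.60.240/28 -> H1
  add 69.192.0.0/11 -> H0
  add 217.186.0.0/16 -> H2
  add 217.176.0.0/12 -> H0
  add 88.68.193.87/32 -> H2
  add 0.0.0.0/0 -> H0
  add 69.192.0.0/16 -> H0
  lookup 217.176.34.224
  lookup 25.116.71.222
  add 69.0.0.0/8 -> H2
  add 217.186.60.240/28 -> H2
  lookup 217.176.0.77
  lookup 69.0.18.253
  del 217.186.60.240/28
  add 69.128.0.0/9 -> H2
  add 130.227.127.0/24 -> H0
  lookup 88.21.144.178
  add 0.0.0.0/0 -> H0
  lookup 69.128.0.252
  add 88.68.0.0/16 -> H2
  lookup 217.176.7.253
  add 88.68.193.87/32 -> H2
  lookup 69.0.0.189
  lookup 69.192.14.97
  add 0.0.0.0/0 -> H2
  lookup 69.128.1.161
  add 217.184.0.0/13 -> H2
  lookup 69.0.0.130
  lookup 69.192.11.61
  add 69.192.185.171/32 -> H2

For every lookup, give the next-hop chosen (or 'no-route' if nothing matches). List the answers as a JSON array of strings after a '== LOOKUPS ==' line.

Apply in order:
  add 69.192.176.0/20 -> H0 at depth 20
  del 69.192.176.0/20 (clear depth 20)
  add 69.0.0.0/8 -> H0 at depth 8
  add 88.0.0.0/8 -> H2 at depth 8
  add 217.186.60.240/28 -> H1 at depth 28
  add 69.192.0.0/11 -> H0 at depth 11
  add 217.186.0.0/16 -> H2 at depth 16
  add 217.176.0.0/12 -> H0 at depth 12
  add 88.68.193.87/32 -> H2 at depth 32
  add 0.0.0.0/0 -> H0 at depth 0
  add 69.192.0.0/16 -> H0 at depth 16
  lookup 217.176.34.224: bits 110110011011 walk d0:H0→d1:-→d2:-→d3:-→d4:-→d5:-→d6:-→d7:-→d8:-→d9:-→d10:-→d11:-→d12:H0 -> H0
  lookup 25.116.71.222: bits 0 walk d0:H0→d1:- -> H0
  add 69.0.0.0/8 -> H2 at depth 8
  add 217.186.60.240/28 -> H2 at depth 28
  lookup 217.176.0.77: bits 110110011011 walk d0:H0→d1:-→d2:-→d3:-→d4:-→d5:-→d6:-→d7:-→d8:-→d9:-→d10:-→d11:-→d12:H0 -> H0
  lookup 69.0.18.253: bits 01000101 walk d0:H0→d1:-→d2:-→d3:-→d4:-→d5:-→d6:-→d7:-→d8:H2 -> H2
  del 217.186.60.240/28 (clear depth 28)
  add 69.128.0.0/9 -> H2 at depth 9
  add 130.227.127.0/24 -> H0 at depth 24
  lookup 88.21.144.178: bits 010110000 walk d0:H0→d1:-→d2:-→d3:-→d4:-→d5:-→d6:-→d7:-→d8:H2→d9:- -> H2
  add 0.0.0.0/0 -> H0 at depth 0
  lookup 69.128.0.252: bits 010001011 walk d0:H0→d1:-→d2:-→d3:-→d4:-→d5:-→d6:-→d7:-→d8:H2→d9:H2 -> H2
  add 88.68.0.0/16 -> H2 at depth 16
  lookup 217.176.7.253: bits 110110011011 walk d0:H0→d1:-→d2:-→d3:-→d4:-→d5:-→d6:-→d7:-→d8:-→d9:-→d10:-→d11:-→d12:H0 -> H0
  add 88.68.193.87/32 -> H2 at depth 32
  lookup 69.0.0.189: bits 01000101 walk d0:H0→d1:-→d2:-→d3:-→d4:-→d5:-→d6:-→d7:-→d8:H2 -> H2
  lookup 69.192.14.97: bits 0100010111000000 walk d0:H0→d1:-→d2:-→d3:-→d4:-→d5:-→d6:-→d7:-→d8:H2→d9:H2→d10:-→d11:H0→d12:-→d13:-→d14:-→d15:-→d16:H0 -> H0
  add 0.0.0.0/0 -> H2 at depth 0
  lookup 69.128.1.161: bits 010001011 walk d0:H2→d1:-→d2:-→d3:-→d4:-→d5:-→d6:-→d7:-→d8:H2→d9:H2 -> H2
  add 217.184.0.0/13 -> H2 at depth 13
  lookup 69.0.0.130: bits 01000101 walk d0:H2→d1:-→d2:-→d3:-→d4:-→d5:-→d6:-→d7:-→d8:H2 -> H2
  lookup 69.192.11.61: bits 0100010111000000 walk d0:H2→d1:-→d2:-→d3:-→d4:-→d5:-→d6:-→d7:-→d8:H2→d9:H2→d10:-→d11:H0→d12:-→d13:-→d14:-→d15:-→d16:H0 -> H0
  add 69.192.185.171/32 -> H2 at depth 32

== LOOKUPS ==
["H0","H0","H0","H2","H2","H2","H0","H2","H0","H2","H2","H0"]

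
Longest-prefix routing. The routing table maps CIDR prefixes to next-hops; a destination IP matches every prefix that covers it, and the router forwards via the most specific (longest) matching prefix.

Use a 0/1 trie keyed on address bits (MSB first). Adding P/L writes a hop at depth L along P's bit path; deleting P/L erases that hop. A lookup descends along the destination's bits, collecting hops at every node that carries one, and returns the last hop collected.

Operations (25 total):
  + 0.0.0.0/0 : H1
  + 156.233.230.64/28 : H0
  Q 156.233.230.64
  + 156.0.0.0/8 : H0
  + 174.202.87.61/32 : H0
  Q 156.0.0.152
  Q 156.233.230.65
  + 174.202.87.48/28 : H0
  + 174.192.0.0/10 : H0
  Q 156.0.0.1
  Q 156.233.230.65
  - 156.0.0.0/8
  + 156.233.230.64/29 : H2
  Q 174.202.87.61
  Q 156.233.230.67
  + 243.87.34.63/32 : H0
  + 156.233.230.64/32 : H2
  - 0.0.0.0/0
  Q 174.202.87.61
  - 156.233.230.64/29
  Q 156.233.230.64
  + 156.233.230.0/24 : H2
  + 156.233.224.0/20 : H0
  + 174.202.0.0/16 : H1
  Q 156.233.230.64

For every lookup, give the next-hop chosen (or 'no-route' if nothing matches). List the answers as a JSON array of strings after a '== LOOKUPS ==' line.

Trace:
  add 0.0.0.0/0 -> H1 at depth 0
  add 156.233.230.64/28 -> H0 at depth 28
  ? 156.233.230.64  path d0:H1→d1:-→d2:-→d3:-→d4:-→d5:-→d6:-→d7:-→d8:-→d9:-→d10:-→d11:-→d12:-→d13:-→d14:-→d15:-→d16:-→d17:-→d18:-→d19:-→d20:-→d21:-→d22:-→d23:-→d24:-→d25:-→d26:-→d27:-→d28:H0  best=H0
  add 156.0.0.0/8 -> H0 at depth 8
  add 174.202.87.61/32 -> H0 at depth 32
  ? 156.0.0.152  path d0:H1→d1:-→d2:-→d3:-→d4:-→d5:-→d6:-→d7:-→d8:H0  best=H0
  ? 156.233.230.65  path d0:H1→d1:-→d2:-→d3:-→d4:-→d5:-→d6:-→d7:-→d8:H0→d9:-→d10:-→d11:-→d12:-→d13:-→d14:-→d15:-→d16:-→d17:-→d18:-→d19:-→d20:-→d21:-→d22:-→d23:-→d24:-→d25:-→d26:-→d27:-→d28:H0  best=H0
  add 174.202.87.48/28 -> H0 at depth 28
  add 174.192.0.0/10 -> H0 at depth 10
  ? 156.0.0.1  path d0:H1→d1:-→d2:-→d3:-→d4:-→d5:-→d6:-→d7:-→d8:H0  best=H0
  ? 156.233.230.65  path d0:H1→d1:-→d2:-→d3:-→d4:-→d5:-→d6:-→d7:-→d8:H0→d9:-→d10:-→d11:-→d12:-→d13:-→d14:-→d15:-→d16:-→d17:-→d18:-→d19:-→d20:-→d21:-→d22:-→d23:-→d24:-→d25:-→d26:-→d27:-→d28:H0  best=H0
  del 156.0.0.0/8 (clear depth 8)
  add 156.233.230.64/29 -> H2 at depth 29
  ? 174.202.87.61  path d0:H1→d1:-→d2:-→d3:-→d4:-→d5:-→d6:-→d7:-→d8:-→d9:-→d10:H0→d11:-→d12:-→d13:-→d14:-→d15:-→d16:-→d17:-→d18:-→d19:-→d20:-→d21:-→d22:-→d23:-→d24:-→d25:-→d26:-→d27:-→d28:H0→d29:-→d30:-→d31:-→d32:H0  best=H0
  ? 156.233.230.67  path d0:H1→d1:-→d2:-→d3:-→d4:-→d5:-→d6:-→d7:-→d8:-→d9:-→d10:-→d11:-→d12:-→d13:-→d14:-→d15:-→d16:-→d17:-→d18:-→d19:-→d20:-→d21:-→d22:-→d23:-→d24:-→d25:-→d26:-→d27:-→d28:H0→d29:H2  best=H2
  add 243.87.34.63/32 -> H0 at depth 32
  add 156.233.230.64/32 -> H2 at depth 32
  del 0.0.0.0/0 (clear depth 0)
  ? 174.202.87.61  path d0:-→d1:-→d2:-→d3:-→d4:-→d5:-→d6:-→d7:-→d8:-→d9:-→d10:H0→d11:-→d12:-→d13:-→d14:-→d15:-→d16:-→d17:-→d18:-→d19:-→d20:-→d21:-→d22:-→d23:-→d24:-→d25:-→d26:-→d27:-→d28:H0→d29:-→d30:-→d31:-→d32:H0  best=H0
  del 156.233.230.64/29 (clear depth 29)
  ? 156.233.230.64  path d0:-→d1:-→d2:-→d3:-→d4:-→d5:-→d6:-→d7:-→d8:-→d9:-→d10:-→d11:-→d12:-→d13:-→d14:-→d15:-→d16:-→d17:-→d18:-→d19:-→d20:-→d21:-→d22:-→d23:-→d24:-→d25:-→d26:-→d27:-→d28:H0→d29:-→d30:-→d31:-→d32:H2  best=H2
  add 156.233.230.0/24 -> H2 at depth 24
  add 156.233.224.0/20 -> H0 at depth 20
  add 174.202.0.0/16 -> H1 at depth 16
  ? 156.233.230.64  path d0:-→d1:-→d2:-→d3:-→d4:-→d5:-→d6:-→d7:-→d8:-→d9:-→d10:-→d11:-→d12:-→d13:-→d14:-→d15:-→d16:-→d17:-→d18:-→d19:-→d20:H0→d21:-→d22:-→d23:-→d24:H2→d25:-→d26:-→d27:-→d28:H0→d29:-→d30:-→d31:-→d32:H2  best=H2

== LOOKUPS ==
["H0","H0","H0","H0","H0","H0","H2","H0","H2","H2"]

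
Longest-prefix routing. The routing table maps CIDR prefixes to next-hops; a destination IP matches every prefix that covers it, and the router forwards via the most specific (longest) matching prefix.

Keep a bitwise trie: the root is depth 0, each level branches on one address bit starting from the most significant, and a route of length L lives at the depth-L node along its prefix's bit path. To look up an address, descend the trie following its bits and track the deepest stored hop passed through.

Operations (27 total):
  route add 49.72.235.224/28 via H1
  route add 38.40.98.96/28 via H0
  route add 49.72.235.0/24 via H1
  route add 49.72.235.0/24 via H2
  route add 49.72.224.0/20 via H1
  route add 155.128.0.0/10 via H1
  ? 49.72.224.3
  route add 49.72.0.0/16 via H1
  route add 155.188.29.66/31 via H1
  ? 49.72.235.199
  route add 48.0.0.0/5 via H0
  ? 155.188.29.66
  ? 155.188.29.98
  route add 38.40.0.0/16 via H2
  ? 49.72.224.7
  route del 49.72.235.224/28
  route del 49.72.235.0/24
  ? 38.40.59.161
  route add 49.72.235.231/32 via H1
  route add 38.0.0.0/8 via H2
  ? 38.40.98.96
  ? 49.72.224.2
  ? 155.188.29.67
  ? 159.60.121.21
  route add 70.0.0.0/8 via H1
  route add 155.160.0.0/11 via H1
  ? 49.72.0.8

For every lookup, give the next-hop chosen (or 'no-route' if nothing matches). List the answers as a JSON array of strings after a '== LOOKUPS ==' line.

Apply in order:
  add 49.72.235.224/28 -> H1 at depth 28
  add 38.40.98.96/28 -> H0 at depth 28
  add 49.72.235.0/24 -> H1 at depth 24
  add 49.72.235.0/24 -> H2 at depth 24
  add 49.72.224.0/20 -> H1 at depth 20
  add 155.128.0.0/10 -> H1 at depth 10
  Q 49.72.224.3: descend 00110001010010001110 ; hops seen [H1] ; pick H1
  add 49.72.0.0/16 -> H1 at depth 16
  add 155.188.29.66/31 -> H1 at depth 31
  Q 49.72.235.199: descend 00110001010010001110101111 ; hops seen [H1,H1,H2] ; pick H2
  add 48.0.0.0/5 -> H0 at depth 5
  Q 155.188.29.66: descend 1001101110111100000111010100001 ; hops seen [H1,H1] ; pick H1
  Q 155.188.29.98: descend 10011011101111000001110101 ; hops seen [H1] ; pick H1
  add 38.40.0.0/16 -> H2 at depth 16
  Q 49.72.224.7: descend 00110001010010001110 ; hops seen [H0,H1,H1] ; pick H1
  del 49.72.235.224/28 (clear depth 28)
  del 49.72.235.0/24 (clear depth 24)
  Q 38.40.59.161: descend 00100110001010000 ; hops seen [H2] ; pick H2
  add 49.72.235.231/32 -> H1 at depth 32
  add 38.0.0.0/8 -> H2 at depth 8
  Q 38.40.98.96: descend 0010011000101000011000100110 ; hops seen [H2,H2,H0] ; pick H0
  Q 49.72.224.2: descend 00110001010010001110 ; hops seen [H0,H1,H1] ; pick H1
  Q 155.188.29.67: descend 1001101110111100000111010100001 ; hops seen [H1,H1] ; pick H1
  Q 159.60.121.21: descend 10011 ; hops seen [∅] ; pick no-route
  add 70.0.0.0/8 -> H1 at depth 8
  add 155.160.0.0/11 -> H1 at depth 11
  Q 49.72.0.8: descend 0011000101001000 ; hops seen [H0,H1] ; pick H1

== LOOKUPS ==
["H1","H2","H1","H1","H1","H2","H0","H1","H1","no-route","H1"]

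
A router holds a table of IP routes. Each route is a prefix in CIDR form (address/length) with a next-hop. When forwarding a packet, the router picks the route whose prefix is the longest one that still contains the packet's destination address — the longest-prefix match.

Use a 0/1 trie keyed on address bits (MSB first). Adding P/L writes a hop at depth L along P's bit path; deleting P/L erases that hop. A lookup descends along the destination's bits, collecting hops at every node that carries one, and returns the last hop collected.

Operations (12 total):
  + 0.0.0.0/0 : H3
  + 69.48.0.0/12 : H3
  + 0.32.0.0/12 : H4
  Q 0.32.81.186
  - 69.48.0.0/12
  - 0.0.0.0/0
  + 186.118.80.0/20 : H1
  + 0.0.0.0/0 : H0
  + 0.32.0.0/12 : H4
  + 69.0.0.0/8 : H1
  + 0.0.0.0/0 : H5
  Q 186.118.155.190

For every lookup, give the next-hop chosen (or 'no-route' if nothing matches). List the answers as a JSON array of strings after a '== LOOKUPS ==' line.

Process each operation:
  + 0.0.0.0/0 (H3) depth=0
  + 69.48.0.0/12 (H3) depth=12
  + 0.32.0.0/12 (H4) depth=12
  Q 0.32.81.186: descend 000000000010 ; hops seen [H3,H4] ; pick H4
  del 69.48.0.0/12 (clear depth 12)
  del 0.0.0.0/0 (clear depth 0)
  + 186.118.80.0/20 (H1) depth=20
  + 0.0.0.0/0 (H0) depth=0
  + 0.32.0.0/12 (H4) depth=12
  + 69.0.0.0/8 (H1) depth=8
  + 0.0.0.0/0 (H5) depth=0
  Q 186.118.155.190: descend 1011101001110110 ; hops seen [H5] ; pick H5

== LOOKUPS ==
["H4","H5"]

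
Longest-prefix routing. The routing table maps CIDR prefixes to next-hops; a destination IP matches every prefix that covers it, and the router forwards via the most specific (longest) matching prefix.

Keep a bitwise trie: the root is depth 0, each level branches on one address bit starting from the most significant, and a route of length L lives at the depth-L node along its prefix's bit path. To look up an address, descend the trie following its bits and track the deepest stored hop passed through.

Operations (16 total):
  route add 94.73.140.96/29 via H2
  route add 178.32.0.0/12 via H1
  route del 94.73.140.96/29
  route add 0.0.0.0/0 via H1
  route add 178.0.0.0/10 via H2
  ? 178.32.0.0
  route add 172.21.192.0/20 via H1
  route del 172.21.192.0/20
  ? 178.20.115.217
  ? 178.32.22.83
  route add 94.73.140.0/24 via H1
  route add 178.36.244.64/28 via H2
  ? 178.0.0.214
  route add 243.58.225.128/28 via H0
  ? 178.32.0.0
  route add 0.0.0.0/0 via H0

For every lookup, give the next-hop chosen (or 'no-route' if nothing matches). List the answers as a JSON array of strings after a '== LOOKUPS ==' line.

Trace:
  + 94.73.140.96/29 (H2) depth=29
  + 178.32.0.0/12 (H1) depth=12
  del 94.73.140.96/29 (clear depth 29)
  + 0.0.0.0/0 (H1) depth=0
  + 178.0.0.0/10 (H2) depth=10
  lookup 178.32.0.0: bits 101100100010 walk d0:H1→d1:-→d2:-→d3:-→d4:-→d5:-→d6:-→d7:-→d8:-→d9:-→d10:H2→d11:-→d12:H1 -> H1
  + 172.21.192.0/20 (H1) depth=20
  del 172.21.192.0/20 (clear depth 20)
  lookup 178.20.115.217: bits 1011001000 walk d0:H1→d1:-→d2:-→d3:-→d4:-→d5:-→d6:-→d7:-→d8:-→d9:-→d10:H2 -> H2
  lookup 178.32.22.83: bits 101100100010 walk d0:H1→d1:-→d2:-→d3:-→d4:-→d5:-→d6:-→d7:-→d8:-→d9:-→d10:H2→d11:-→d12:H1 -> H1
  + 94.73.140.0/24 (H1) depth=24
  + 178.36.244.64/28 (H2) depth=28
  lookup 178.0.0.214: bits 1011001000 walk d0:H1→d1:-→d2:-→d3:-→d4:-→d5:-→d6:-→d7:-→d8:-→d9:-→d10:H2 -> H2
  + 243.58.225.128/28 (H0) depth=28
  lookup 178.32.0.0: bits 1011001000100 walk d0:H1→d1:-→d2:-→d3:-→d4:-→d5:-→d6:-→d7:-→d8:-→d9:-→d10:H2→d11:-→d12:H1→d13:- -> H1
  + 0.0.0.0/0 (H0) depth=0

== LOOKUPS ==
["H1","H2","H1","H2","H1"]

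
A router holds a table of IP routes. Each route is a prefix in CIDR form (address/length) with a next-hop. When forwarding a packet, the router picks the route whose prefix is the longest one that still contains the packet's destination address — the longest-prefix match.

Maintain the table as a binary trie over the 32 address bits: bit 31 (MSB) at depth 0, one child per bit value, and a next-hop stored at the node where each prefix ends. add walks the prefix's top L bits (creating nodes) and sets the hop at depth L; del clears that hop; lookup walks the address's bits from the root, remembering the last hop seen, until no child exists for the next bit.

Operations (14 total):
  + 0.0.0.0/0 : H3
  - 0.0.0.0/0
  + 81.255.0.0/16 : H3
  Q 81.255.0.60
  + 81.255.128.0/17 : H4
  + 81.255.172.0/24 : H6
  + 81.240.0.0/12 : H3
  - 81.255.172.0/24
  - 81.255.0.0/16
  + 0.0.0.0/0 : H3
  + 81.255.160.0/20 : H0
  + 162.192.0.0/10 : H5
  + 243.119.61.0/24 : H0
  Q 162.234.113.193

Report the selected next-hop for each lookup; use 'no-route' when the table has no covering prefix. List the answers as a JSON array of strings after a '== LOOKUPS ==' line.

Process each operation:
  add 0.0.0.0/0 -> H3 at depth 0
  del 0.0.0.0/0 (clear depth 0)
  add 81.255.0.0/16 -> H3 at depth 16
  Q 81.255.0.60: descend 0101000111111111 ; hops seen [H3] ; pick H3
  add 81.255.128.0/17 -> H4 at depth 17
  add 81.255.172.0/24 -> H6 at depth 24
  add 81.240.0.0/12 -> H3 at depth 12
  del 81.255.172.0/24 (clear depth 24)
  del 81.255.0.0/16 (clear depth 16)
  add 0.0.0.0/0 -> H3 at depth 0
  add 81.255.160.0/20 -> H0 at depth 20
  add 162.192.0.0/10 -> H5 at depth 10
  add 243.119.61.0/24 -> H0 at depth 24
  Q 162.234.113.193: descend 1010001011 ; hops seen [H3,H5] ; pick H5

== LOOKUPS ==
["H3","H5"]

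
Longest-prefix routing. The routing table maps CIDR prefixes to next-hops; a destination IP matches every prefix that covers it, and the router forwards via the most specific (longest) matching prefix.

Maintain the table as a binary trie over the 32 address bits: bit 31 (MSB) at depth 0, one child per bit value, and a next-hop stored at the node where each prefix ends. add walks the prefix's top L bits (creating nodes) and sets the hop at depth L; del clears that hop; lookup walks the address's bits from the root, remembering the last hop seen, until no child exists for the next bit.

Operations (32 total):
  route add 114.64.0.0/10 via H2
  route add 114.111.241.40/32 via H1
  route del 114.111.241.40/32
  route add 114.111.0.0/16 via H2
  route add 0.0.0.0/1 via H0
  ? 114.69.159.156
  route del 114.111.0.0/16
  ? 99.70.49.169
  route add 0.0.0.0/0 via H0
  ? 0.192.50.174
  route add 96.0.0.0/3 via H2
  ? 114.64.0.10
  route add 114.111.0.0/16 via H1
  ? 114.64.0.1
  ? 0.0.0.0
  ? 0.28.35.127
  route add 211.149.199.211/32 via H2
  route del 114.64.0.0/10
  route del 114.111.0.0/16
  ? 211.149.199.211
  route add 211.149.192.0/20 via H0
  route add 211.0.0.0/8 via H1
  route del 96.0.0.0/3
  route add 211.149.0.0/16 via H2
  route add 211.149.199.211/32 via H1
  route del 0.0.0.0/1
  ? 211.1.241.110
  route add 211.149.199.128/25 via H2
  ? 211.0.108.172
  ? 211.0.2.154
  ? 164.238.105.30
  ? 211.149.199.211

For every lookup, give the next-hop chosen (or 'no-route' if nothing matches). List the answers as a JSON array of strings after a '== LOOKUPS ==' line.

Trace:
  + 114.64.0.0/10 (H2) depth=10
  + 114.111.241.40/32 (H1) depth=32
  del 114.111.241.40/32 (clear depth 32)
  + 114.111.0.0/16 (H2) depth=16
  + 0.0.0.0/1 (H0) depth=1
  ? 114.69.159.156  path d0:-→d1:H0→d2:-→d3:-→d4:-→d5:-→d6:-→d7:-→d8:-→d9:-→d10:H2  best=H2
  del 114.111.0.0/16 (clear depth 16)
  ? 99.70.49.169  path d0:-→d1:H0→d2:-→d3:-  best=H0
  + 0.0.0.0/0 (H0) depth=0
  ? 0.192.50.174  path d0:H0→d1:H0  best=H0
  + 96.0.0.0/3 (H2) depth=3
  ? 114.64.0.10  path d0:H0→d1:H0→d2:-→d3:H2→d4:-→d5:-→d6:-→d7:-→d8:-→d9:-→d10:H2  best=H2
  + 114.111.0.0/16 (H1) depth=16
  ? 114.64.0.1  path d0:H0→d1:H0→d2:-→d3:H2→d4:-→d5:-→d6:-→d7:-→d8:-→d9:-→d10:H2  best=H2
  ? 0.0.0.0  path d0:H0→d1:H0  best=H0
  ? 0.28.35.127  path d0:H0→d1:H0  best=H0
  + 211.149.199.211/32 (H2) depth=32
  del 114.64.0.0/10 (clear depth 10)
  del 114.111.0.0/16 (clear depth 16)
  ? 211.149.199.211  path d0:H0→d1:-→d2:-→d3:-→d4:-→d5:-→d6:-→d7:-→d8:-→d9:-→d10:-→d11:-→d12:-→d13:-→d14:-→d15:-→d16:-→d17:-→d18:-→d19:-→d20:-→d21:-→d22:-→d23:-→d24:-→d25:-→d26:-→d27:-→d28:-→d29:-→d30:-→d31:-→d32:H2  best=H2
  + 211.149.192.0/20 (H0) depth=20
  + 211.0.0.0/8 (H1) depth=8
  del 96.0.0.0/3 (clear depth 3)
  + 211.149.0.0/16 (H2) depth=16
  + 211.149.199.211/32 (H1) depth=32
  del 0.0.0.0/1 (clear depth 1)
  ? 211.1.241.110  path d0:H0→d1:-→d2:-→d3:-→d4:-→d5:-→d6:-→d7:-→d8:H1  best=H1
  + 211.149.199.128/25 (H2) depth=25
  ? 211.0.108.172  path d0:H0→d1:-→d2:-→d3:-→d4:-→d5:-→d6:-→d7:-→d8:H1  best=H1
  ? 211.0.2.154  path d0:H0→d1:-→d2:-→d3:-→d4:-→d5:-→d6:-→d7:-→d8:H1  best=H1
  ? 164.238.105.30  path d0:H0→d1:-  best=H0
  ? 211.149.199.211  path d0:H0→d1:-→d2:-→d3:-→d4:-→d5:-→d6:-→d7:-→d8:H1→d9:-→d10:-→d11:-→d12:-→d13:-→d14:-→d15:-→d16:H2→d17:-→d18:-→d19:-→d20:H0→d21:-→d22:-→d23:-→d24:-→d25:H2→d26:-→d27:-→d28:-→d29:-→d30:-→d31:-→d32:H1  best=H1

== LOOKUPS ==
["H2","H0","H0","H2","H2","H0","H0","H2","H1","H1","H1","H0","H1"]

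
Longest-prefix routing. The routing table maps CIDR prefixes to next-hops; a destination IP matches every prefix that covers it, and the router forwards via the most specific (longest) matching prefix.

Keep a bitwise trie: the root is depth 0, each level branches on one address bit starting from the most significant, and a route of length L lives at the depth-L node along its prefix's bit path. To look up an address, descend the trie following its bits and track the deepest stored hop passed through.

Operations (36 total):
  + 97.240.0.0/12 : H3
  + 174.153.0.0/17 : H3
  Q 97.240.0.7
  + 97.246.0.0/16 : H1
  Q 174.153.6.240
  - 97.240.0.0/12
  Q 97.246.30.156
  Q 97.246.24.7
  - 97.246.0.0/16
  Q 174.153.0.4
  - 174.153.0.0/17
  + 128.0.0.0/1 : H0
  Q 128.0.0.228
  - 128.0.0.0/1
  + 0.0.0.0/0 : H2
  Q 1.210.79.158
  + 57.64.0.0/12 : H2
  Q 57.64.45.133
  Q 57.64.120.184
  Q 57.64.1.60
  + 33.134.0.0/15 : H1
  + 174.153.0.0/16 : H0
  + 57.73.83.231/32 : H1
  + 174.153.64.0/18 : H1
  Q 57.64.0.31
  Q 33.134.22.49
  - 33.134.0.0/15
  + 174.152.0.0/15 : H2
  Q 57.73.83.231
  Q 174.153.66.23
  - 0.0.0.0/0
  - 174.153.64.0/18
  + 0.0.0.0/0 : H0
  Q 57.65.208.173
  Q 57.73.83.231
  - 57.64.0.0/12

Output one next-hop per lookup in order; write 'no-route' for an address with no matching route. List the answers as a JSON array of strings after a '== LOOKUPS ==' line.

Process each operation:
  + 97.240.0.0/12 (H3) depth=12
  + 174.153.0.0/17 (H3) depth=17
  lookup 97.240.0.7: bits 011000011111 walk d0:-→d1:-→d2:-→d3:-→d4:-→d5:-→d6:-→d7:-→d8:-→d9:-→d10:-→d11:-→d12:H3 -> H3
  + 97.246.0.0/16 (H1) depth=16
  lookup 174.153.6.240: bits 10101110100110010 walk d0:-→d1:-→d2:-→d3:-→d4:-→d5:-→d6:-→d7:-→d8:-→d9:-→d10:-→d11:-→d12:-→d13:-→d14:-→d15:-→d16:-→d17:H3 -> H3
  - 97.240.0.0/12 clear@12
  lookup 97.246.30.156: bits 0110000111110110 walk d0:-→d1:-→d2:-→d3:-→d4:-→d5:-→d6:-→d7:-→d8:-→d9:-→d10:-→d11:-→d12:-→d13:-→d14:-→d15:-→d16:H1 -> H1
  lookup 97.246.24.7: bits 0110000111110110 walk d0:-→d1:-→d2:-→d3:-→d4:-→d5:-→d6:-→d7:-→d8:-→d9:-→d10:-→d11:-→d12:-→d13:-→d14:-→d15:-→d16:H1 -> H1
  - 97.246.0.0/16 clear@16
  lookup 174.153.0.4: bits 10101110100110010 walk d0:-→d1:-→d2:-→d3:-→d4:-→d5:-→d6:-→d7:-→d8:-→d9:-→d10:-→d11:-→d12:-→d13:-→d14:-→d15:-→d16:-→d17:H3 -> H3
  - 174.153.0.0/17 clear@17
  + 128.0.0.0/1 (H0) depth=1
  lookup 128.0.0.228: bits 10 walk d0:-→d1:H0→d2:- -> H0
  - 128.0.0.0/1 clear@1
  + 0.0.0.0/0 (H2) depth=0
  lookup 1.210.79.158: bits 0 walk d0:H2→d1:- -> H2
  + 57.64.0.0/12 (H2) depth=12
  lookup 57.64.45.133: bits 001110010100 walk d0:H2→d1:-→d2:-→d3:-→d4:-→d5:-→d6:-→d7:-→d8:-→d9:-→d10:-→d11:-→d12:H2 -> H2
  lookup 57.64.120.184: bits 001110010100 walk d0:H2→d1:-→d2:-→d3:-→d4:-→d5:-→d6:-→d7:-→d8:-→d9:-→d10:-→d11:-→d12:H2 -> H2
  lookup 57.64.1.60: bits 001110010100 walk d0:H2→d1:-→d2:-→d3:-→d4:-→d5:-→d6:-→d7:-→d8:-→d9:-→d10:-→d11:-→d12:H2 -> H2
  + 33.134.0.0/15 (H1) depth=15
  + 174.153.0.0/16 (H0) depth=16
  + 57.73.83.231/32 (H1) depth=32
  + 174.153.64.0/18 (H1) depth=18
  lookup 57.64.0.31: bits 001110010100 walk d0:H2→d1:-→d2:-→d3:-→d4:-→d5:-→d6:-→d7:-→d8:-→d9:-→d10:-→d11:-→d12:H2 -> H2
  lookup 33.134.22.49: bits 001000011000011 walk d0:H2→d1:-→d2:-→d3:-→d4:-→d5:-→d6:-→d7:-→d8:-→d9:-→d10:-→d11:-→d12:-→d13:-→d14:-→d15:H1 -> H1
  - 33.134.0.0/15 clear@15
  + 174.152.0.0/15 (H2) depth=15
  lookup 57.73.83.231: bits 00111001010010010101001111100111 walk d0:H2→d1:-→d2:-→d3:-→d4:-→d5:-→d6:-→d7:-→d8:-→d9:-→d10:-→d11:-→d12:H2→d13:-→d14:-→d15:-→d16:-→d17:-→d18:-→d19:-→d20:-→d21:-→d22:-→d23:-→d24:-→d25:-→d26:-→d27:-→d28:-→d29:-→d30:-→d31:-→d32:H1 -> H1
  lookup 174.153.66.23: bits 101011101001100101 walk d0:H2→d1:-→d2:-→d3:-→d4:-→d5:-→d6:-→d7:-→d8:-→d9:-→d10:-→d11:-→d12:-→d13:-→d14:-→d15:H2→d16:H0→d17:-→d18:H1 -> H1
  - 0.0.0.0/0 clear@0
  - 174.153.64.0/18 clear@18
  + 0.0.0.0/0 (H0) depth=0
  lookup 57.65.208.173: bits 001110010100 walk d0:H0→d1:-→d2:-→d3:-→d4:-→d5:-→d6:-→d7:-→d8:-→d9:-→d10:-→d11:-→d12:H2 -> H2
  lookup 57.73.83.231: bits 00111001010010010101001111100111 walk d0:H0→d1:-→d2:-→d3:-→d4:-→d5:-→d6:-→d7:-→d8:-→d9:-→d10:-→d11:-→d12:H2→d13:-→d14:-→d15:-→d16:-→d17:-→d18:-→d19:-→d20:-→d21:-→d22:-→d23:-→d24:-→d25:-→d26:-→d27:-→d28:-→d29:-→d30:-→d31:-→d32:H1 -> H1
  - 57.64.0.0/12 clear@12

== LOOKUPS ==
["H3","H3","H1","H1","H3","H0","H2","H2","H2","H2","H2","H1","H1","H1","H2","H1"]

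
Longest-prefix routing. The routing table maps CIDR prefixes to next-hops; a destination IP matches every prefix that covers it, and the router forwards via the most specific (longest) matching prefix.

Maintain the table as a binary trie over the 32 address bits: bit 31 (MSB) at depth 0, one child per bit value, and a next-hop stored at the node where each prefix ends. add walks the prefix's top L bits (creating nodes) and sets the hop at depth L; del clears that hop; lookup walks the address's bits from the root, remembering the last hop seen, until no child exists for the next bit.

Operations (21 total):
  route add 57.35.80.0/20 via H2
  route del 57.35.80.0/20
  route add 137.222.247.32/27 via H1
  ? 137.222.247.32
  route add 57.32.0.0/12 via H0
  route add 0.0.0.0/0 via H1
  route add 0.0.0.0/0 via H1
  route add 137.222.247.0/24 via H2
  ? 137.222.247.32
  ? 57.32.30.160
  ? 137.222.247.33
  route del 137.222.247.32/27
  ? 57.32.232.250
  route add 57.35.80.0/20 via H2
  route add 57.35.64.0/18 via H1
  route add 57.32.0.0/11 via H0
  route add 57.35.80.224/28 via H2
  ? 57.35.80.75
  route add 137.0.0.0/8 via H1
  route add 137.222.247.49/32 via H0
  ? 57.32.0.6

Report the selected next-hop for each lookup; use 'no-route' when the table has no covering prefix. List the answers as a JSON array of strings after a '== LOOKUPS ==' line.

Process each operation:
  add 57.35.80.0/20 -> H2 at depth 20
  - 57.35.80.0/20 clear@20
  add 137.222.247.32/27 -> H1 at depth 27
  lookup 137.222.247.32: bits 100010011101111011110111001 walk d0:-→d1:-→d2:-→d3:-→d4:-→d5:-→d6:-→d7:-→d8:-→d9:-→d10:-→d11:-→d12:-→d13:-→d14:-→d15:-→d16:-→d17:-→d18:-→d19:-→d20:-→d21:-→d22:-→d23:-→d24:-→d25:-→d26:-→d27:H1 -> H1
  add 57.32.0.0/12 -> H0 at depth 12
  add 0.0.0.0/0 -> H1 at depth 0
  add 0.0.0.0/0 -> H1 at depth 0
  add 137.222.247.0/24 -> H2 at depth 24
  lookup 137.222.247.32: bits 100010011101111011110111001 walk d0:H1→d1:-→d2:-→d3:-→d4:-→d5:-→d6:-→d7:-→d8:-→d9:-→d10:-→d11:-→d12:-→d13:-→d14:-→d15:-→d16:-→d17:-→d18:-→d19:-→d20:-→d21:-→d22:-→d23:-→d24:H2→d25:-→d26:-→d27:H1 -> H1
  lookup 57.32.30.160: bits 00111001001000 walk d0:H1→d1:-→d2:-→d3:-→d4:-→d5:-→d6:-→d7:-→d8:-→d9:-→d10:-→d11:-→d12:H0→d13:-→d14:- -> H0
  lookup 137.222.247.33: bits 100010011101111011110111001 walk d0:H1→d1:-→d2:-→d3:-→d4:-→d5:-→d6:-→d7:-→d8:-→d9:-→d10:-→d11:-→d12:-→d13:-→d14:-→d15:-→d16:-→d17:-→d18:-→d19:-→d20:-→d21:-→d22:-→d23:-→d24:H2→d25:-→d26:-→d27:H1 -> H1
  - 137.222.247.32/27 clear@27
  lookup 57.32.232.250: bits 00111001001000 walk d0:H1→d1:-→d2:-→d3:-→d4:-→d5:-→d6:-→d7:-→d8:-→d9:-→d10:-→d11:-→d12:H0→d13:-→d14:- -> H0
  add 57.35.80.0/20 -> H2 at depth 20
  add 57.35.64.0/18 -> H1 at depth 18
  add 57.32.0.0/11 -> H0 at depth 11
  add 57.35.80.224/28 -> H2 at depth 28
  lookup 57.35.80.75: bits 001110010010001101010000 walk d0:H1→d1:-→d2:-→d3:-→d4:-→d5:-→d6:-→d7:-→d8:-→d9:-→d10:-→d11:H0→d12:H0→d13:-→d14:-→d15:-→d16:-→d17:-→d18:H1→d19:-→d20:H2→d21:-→d22:-→d23:-→d24:- -> H2
  add 137.0.0.0/8 -> H1 at depth 8
  add 137.222.247.49/32 -> H0 at depth 32
  lookup 57.32.0.6: bits 00111001001000 walk d0:H1→d1:-→d2:-→d3:-→d4:-→d5:-→d6:-→d7:-→d8:-→d9:-→d10:-→d11:H0→d12:H0→d13:-→d14:- -> H0

== LOOKUPS ==
["H1","H1","H0","H1","H0","H2","H0"]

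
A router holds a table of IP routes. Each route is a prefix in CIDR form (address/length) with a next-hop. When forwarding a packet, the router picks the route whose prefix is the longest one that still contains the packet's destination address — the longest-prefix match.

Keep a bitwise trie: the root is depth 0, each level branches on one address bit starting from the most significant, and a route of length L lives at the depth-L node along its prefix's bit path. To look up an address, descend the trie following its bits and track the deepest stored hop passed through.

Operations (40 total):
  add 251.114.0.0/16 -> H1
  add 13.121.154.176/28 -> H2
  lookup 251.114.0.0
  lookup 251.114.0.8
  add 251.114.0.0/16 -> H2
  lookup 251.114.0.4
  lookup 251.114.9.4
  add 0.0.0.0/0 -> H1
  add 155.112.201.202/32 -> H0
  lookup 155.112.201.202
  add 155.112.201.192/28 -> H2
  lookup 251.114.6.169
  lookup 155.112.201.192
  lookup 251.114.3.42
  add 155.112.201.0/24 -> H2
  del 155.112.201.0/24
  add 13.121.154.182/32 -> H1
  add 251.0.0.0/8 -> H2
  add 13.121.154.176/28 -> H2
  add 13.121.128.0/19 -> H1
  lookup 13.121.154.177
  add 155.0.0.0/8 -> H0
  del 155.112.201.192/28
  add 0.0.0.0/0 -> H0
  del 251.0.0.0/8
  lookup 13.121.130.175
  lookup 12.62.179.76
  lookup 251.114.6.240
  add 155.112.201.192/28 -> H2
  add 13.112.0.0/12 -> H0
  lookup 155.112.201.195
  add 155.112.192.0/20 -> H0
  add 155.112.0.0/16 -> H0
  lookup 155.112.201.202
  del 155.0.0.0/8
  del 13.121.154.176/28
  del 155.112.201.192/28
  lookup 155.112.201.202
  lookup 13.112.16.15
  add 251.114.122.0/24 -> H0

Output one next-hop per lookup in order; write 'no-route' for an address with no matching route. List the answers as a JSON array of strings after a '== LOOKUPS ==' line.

Process each operation:
  + 251.114.0.0/16 (H1) depth=16
  + 13.121.154.176/28 (H2) depth=28
  Q 251.114.0.0: descend 1111101101110010 ; hops seen [H1] ; pick H1
  Q 251.114.0.8: descend 1111101101110010 ; hops seen [H1] ; pick H1
  + 251.114.0.0/16 (H2) depth=16
  Q 251.114.0.4: descend 1111101101110010 ; hops seen [H2] ; pick H2
  Q 251.114.9.4: descend 1111101101110010 ; hops seen [H2] ; pick H2
  + 0.0.0.0/0 (H1) depth=0
  + 155.112.201.202/32 (H0) depth=32
  Q 155.112.201.202: descend 10011011011100001100100111001010 ; hops seen [H1,H0] ; pick H0
  + 155.112.201.192/28 (H2) depth=28
  Q 251.114.6.169: descend 1111101101110010 ; hops seen [H1,H2] ; pick H2
  Q 155.112.201.192: descend 1001101101110000110010011100 ; hops seen [H1,H2] ; pick H2
  Q 251.114.3.42: descend 1111101101110010 ; hops seen [H1,H2] ; pick H2
  + 155.112.201.0/24 (H2) depth=24
  - 155.112.201.0/24 clear@24
  + 13.121.154.182/32 (H1) depth=32
  + 251.0.0.0/8 (H2) depth=8
  + 13.121.154.176/28 (H2) depth=28
  + 13.121.128.0/19 (H1) depth=19
  Q 13.121.154.177: descend 00001101011110011001101010110 ; hops seen [H1,H1,H2] ; pick H2
  + 155.0.0.0/8 (H0) depth=8
  - 155.112.201.192/28 clear@28
  + 0.0.0.0/0 (H0) depth=0
  - 251.0.0.0/8 clear@8
  Q 13.121.130.175: descend 0000110101111001100 ; hops seen [H0,H1] ; pick H1
  Q 12.62.179.76: descend 0000110 ; hops seen [H0] ; pick H0
  Q 251.114.6.240: descend 1111101101110010 ; hops seen [H0,H2] ; pick H2
  + 155.112.201.192/28 (H2) depth=28
  + 13.112.0.0/12 (H0) depth=12
  Q 155.112.201.195: descend 1001101101110000110010011100 ; hops seen [H0,H0,H2] ; pick H2
  + 155.112.192.0/20 (H0) depth=20
  + 155.112.0.0/16 (H0) depth=16
  Q 155.112.201.202: descend 10011011011100001100100111001010 ; hops seen [H0,H0,H0,H0,H2,H0] ; pick H0
  - 155.0.0.0/8 clear@8
  - 13.121.154.176/28 clear@28
  - 155.112.201.192/28 clear@28
  Q 155.112.201.202: descend 10011011011100001100100111001010 ; hops seen [H0,H0,H0,H0] ; pick H0
  Q 13.112.16.15: descend 000011010111 ; hops seen [H0,H0] ; pick H0
  + 251.114.122.0/24 (H0) depth=24

== LOOKUPS ==
["H1","H1","H2","H2","H0","H2","H2","H2","H2","H1","H0","H2","H2","H0","H0","H0"]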